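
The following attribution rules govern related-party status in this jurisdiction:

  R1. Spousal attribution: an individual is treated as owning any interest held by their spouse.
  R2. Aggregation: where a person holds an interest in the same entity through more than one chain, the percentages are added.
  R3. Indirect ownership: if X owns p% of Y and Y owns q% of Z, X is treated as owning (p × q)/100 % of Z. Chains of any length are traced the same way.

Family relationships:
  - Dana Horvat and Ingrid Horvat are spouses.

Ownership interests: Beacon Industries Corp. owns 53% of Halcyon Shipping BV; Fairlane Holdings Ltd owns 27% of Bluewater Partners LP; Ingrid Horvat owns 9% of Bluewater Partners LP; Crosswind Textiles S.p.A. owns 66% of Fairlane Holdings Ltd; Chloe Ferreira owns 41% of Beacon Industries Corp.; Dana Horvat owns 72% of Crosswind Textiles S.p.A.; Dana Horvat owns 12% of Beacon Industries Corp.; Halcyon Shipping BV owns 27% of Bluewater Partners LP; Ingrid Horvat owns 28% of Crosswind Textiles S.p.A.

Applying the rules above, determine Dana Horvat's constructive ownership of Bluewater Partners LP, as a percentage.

28.5372%

By spousal attribution (R1), Dana Horvat is treated as also owning Ingrid Horvat's interest in Crosswind Textiles S.p.A, giving 72% + 28% = 100%.
By spousal attribution (R1), Dana Horvat is treated as owning Ingrid Horvat's 9% interest in Bluewater Partners LP.
Chain via Beacon Industries Corp. → Halcyon Shipping BV (R3): 12% × 53% × 27% = 1.7172% of Bluewater Partners LP.
Chain via Crosswind Textiles S.p.A. → Fairlane Holdings Ltd (R3): 100% × 66% × 27% = 17.82% of Bluewater Partners LP.
Direct interest in Bluewater Partners LP: 9%.
Aggregating (R2): 1.7172% + 17.82% + 9% = 28.5372%.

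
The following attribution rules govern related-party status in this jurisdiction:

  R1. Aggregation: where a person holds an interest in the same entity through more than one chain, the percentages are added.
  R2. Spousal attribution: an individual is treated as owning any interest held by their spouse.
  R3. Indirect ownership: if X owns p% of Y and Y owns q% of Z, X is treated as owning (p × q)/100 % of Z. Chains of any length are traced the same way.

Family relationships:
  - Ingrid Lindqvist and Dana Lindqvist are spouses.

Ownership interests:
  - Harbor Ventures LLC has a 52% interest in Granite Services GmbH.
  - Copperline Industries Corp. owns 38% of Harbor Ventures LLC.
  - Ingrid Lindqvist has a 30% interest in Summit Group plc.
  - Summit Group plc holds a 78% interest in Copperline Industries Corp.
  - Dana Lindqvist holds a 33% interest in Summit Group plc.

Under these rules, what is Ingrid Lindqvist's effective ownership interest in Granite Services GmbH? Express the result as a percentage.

9.710064%

By spousal attribution (R2), Ingrid Lindqvist is treated as also owning Dana Lindqvist's interest in Summit Group plc, giving 30% + 33% = 63%.
Chain via Summit Group plc → Copperline Industries Corp. → Harbor Ventures LLC (R3): 63% × 78% × 38% × 52% = 9.710064% of Granite Services GmbH.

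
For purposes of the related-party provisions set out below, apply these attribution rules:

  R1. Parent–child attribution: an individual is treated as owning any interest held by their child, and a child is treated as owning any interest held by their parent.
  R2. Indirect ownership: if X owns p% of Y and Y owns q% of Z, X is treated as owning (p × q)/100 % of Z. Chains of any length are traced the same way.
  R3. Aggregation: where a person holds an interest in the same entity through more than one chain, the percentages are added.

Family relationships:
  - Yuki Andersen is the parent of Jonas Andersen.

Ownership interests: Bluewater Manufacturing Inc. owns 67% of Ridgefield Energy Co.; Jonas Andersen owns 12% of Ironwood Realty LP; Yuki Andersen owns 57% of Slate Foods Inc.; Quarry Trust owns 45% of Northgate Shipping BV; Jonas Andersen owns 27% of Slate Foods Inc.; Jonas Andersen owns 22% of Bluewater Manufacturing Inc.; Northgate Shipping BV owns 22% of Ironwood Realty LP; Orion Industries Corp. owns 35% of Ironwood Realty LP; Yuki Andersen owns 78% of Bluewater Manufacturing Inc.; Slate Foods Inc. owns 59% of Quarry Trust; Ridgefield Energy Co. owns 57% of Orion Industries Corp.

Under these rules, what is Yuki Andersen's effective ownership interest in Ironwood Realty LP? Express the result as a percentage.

30.27294%

By parent–child attribution (R1), Yuki Andersen is treated as also owning Jonas Andersen's interest in Slate Foods Inc, giving 57% + 27% = 84%.
By parent–child attribution (R1), Yuki Andersen is treated as also owning Jonas Andersen's interest in Bluewater Manufacturing Inc, giving 78% + 22% = 100%.
By parent–child attribution (R1), Yuki Andersen is treated as owning Jonas Andersen's 12% interest in Ironwood Realty LP.
Chain via Slate Foods Inc. → Quarry Trust → Northgate Shipping BV (R2): 84% × 59% × 45% × 22% = 4.90644% of Ironwood Realty LP.
Chain via Bluewater Manufacturing Inc. → Ridgefield Energy Co. → Orion Industries Corp. (R2): 100% × 67% × 57% × 35% = 13.3665% of Ironwood Realty LP.
Direct interest in Ironwood Realty LP: 12%.
Aggregating (R3): 4.90644% + 13.3665% + 12% = 30.27294%.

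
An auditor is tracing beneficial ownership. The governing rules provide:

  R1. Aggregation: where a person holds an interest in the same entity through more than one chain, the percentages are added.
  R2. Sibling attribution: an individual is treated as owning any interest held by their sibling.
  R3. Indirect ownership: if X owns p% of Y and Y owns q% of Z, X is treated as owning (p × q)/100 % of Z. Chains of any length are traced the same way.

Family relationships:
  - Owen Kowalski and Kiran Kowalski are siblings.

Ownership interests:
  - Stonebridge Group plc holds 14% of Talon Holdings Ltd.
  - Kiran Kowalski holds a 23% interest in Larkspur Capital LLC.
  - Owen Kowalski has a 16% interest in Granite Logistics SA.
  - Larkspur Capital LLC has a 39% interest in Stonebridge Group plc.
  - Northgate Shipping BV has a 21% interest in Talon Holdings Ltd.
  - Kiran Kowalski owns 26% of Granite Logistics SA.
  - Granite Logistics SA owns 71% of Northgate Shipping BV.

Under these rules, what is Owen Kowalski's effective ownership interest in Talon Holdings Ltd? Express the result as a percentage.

7.518%

By sibling attribution (R2), Owen Kowalski is treated as also owning Kiran Kowalski's interest in Granite Logistics SA, giving 16% + 26% = 42%.
By sibling attribution (R2), Owen Kowalski is treated as owning Kiran Kowalski's 23% interest in Larkspur Capital LLC.
Chain via Granite Logistics SA → Northgate Shipping BV (R3): 42% × 71% × 21% = 6.2622% of Talon Holdings Ltd.
Chain via Larkspur Capital LLC → Stonebridge Group plc (R3): 23% × 39% × 14% = 1.2558% of Talon Holdings Ltd.
Aggregating (R1): 6.2622% + 1.2558% = 7.518%.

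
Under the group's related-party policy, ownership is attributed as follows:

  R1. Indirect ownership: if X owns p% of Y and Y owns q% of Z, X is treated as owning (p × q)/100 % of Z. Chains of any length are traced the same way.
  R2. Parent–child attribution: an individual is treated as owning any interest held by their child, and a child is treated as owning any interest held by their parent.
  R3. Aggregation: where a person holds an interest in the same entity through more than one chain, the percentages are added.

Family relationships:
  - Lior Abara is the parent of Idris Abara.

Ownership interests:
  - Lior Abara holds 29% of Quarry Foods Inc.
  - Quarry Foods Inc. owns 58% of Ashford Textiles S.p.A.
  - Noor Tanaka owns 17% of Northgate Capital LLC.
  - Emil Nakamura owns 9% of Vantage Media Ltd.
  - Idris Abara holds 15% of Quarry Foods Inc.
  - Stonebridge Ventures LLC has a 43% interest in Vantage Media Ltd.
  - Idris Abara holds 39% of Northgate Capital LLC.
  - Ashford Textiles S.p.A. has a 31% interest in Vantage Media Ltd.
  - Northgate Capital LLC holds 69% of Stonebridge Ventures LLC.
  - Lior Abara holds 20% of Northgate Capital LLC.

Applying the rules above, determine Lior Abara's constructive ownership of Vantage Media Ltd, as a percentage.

By parent–child attribution (R2), Lior Abara is treated as also owning Idris Abara's interest in Northgate Capital LLC, giving 20% + 39% = 59%.
By parent–child attribution (R2), Lior Abara is treated as also owning Idris Abara's interest in Quarry Foods Inc, giving 29% + 15% = 44%.
Chain via Northgate Capital LLC → Stonebridge Ventures LLC (R1): 59% × 69% × 43% = 17.5053% of Vantage Media Ltd.
Chain via Quarry Foods Inc. → Ashford Textiles S.p.A. (R1): 44% × 58% × 31% = 7.9112% of Vantage Media Ltd.
Aggregating (R3): 17.5053% + 7.9112% = 25.4165%.

25.4165%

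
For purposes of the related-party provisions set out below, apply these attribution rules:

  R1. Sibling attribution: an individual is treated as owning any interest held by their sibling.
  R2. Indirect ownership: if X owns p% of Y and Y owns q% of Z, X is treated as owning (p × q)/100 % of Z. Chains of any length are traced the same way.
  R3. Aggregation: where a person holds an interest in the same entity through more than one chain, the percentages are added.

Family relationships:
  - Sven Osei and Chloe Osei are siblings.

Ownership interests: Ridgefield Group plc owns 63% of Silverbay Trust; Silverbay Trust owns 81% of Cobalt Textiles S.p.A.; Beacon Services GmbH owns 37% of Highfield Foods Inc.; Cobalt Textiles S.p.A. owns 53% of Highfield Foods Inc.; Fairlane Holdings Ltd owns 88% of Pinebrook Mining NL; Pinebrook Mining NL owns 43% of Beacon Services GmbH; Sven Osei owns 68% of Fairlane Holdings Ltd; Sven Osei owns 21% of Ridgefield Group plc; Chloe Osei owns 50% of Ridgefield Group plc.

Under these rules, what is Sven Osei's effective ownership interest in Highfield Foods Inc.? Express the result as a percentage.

By sibling attribution (R1), Sven Osei is treated as also owning Chloe Osei's interest in Ridgefield Group plc, giving 21% + 50% = 71%.
Chain via Ridgefield Group plc → Silverbay Trust → Cobalt Textiles S.p.A. (R2): 71% × 63% × 81% × 53% = 19.202589% of Highfield Foods Inc.
Chain via Fairlane Holdings Ltd → Pinebrook Mining NL → Beacon Services GmbH (R2): 68% × 88% × 43% × 37% = 9.520544% of Highfield Foods Inc.
Aggregating (R3): 19.202589% + 9.520544% = 28.723133%.

28.723133%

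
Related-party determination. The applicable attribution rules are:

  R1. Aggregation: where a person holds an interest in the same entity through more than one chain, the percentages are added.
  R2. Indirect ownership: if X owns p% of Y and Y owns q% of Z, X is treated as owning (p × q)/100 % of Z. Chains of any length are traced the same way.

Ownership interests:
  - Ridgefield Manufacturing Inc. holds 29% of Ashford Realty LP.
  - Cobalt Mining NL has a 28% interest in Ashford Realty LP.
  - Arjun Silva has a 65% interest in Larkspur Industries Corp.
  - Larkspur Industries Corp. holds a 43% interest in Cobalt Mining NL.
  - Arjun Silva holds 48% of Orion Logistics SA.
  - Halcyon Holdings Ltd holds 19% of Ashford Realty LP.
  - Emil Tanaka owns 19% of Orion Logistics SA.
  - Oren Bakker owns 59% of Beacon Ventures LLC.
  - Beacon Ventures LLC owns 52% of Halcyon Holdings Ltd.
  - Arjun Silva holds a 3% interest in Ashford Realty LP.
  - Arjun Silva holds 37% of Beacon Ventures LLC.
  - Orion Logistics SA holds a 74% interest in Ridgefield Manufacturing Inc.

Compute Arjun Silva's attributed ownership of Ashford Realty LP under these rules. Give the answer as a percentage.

24.7824%

Chain via Orion Logistics SA → Ridgefield Manufacturing Inc. (R2): 48% × 74% × 29% = 10.3008% of Ashford Realty LP.
Chain via Beacon Ventures LLC → Halcyon Holdings Ltd (R2): 37% × 52% × 19% = 3.6556% of Ashford Realty LP.
Chain via Larkspur Industries Corp. → Cobalt Mining NL (R2): 65% × 43% × 28% = 7.826% of Ashford Realty LP.
Direct interest in Ashford Realty LP: 3%.
Aggregating (R1): 10.3008% + 3.6556% + 7.826% + 3% = 24.7824%.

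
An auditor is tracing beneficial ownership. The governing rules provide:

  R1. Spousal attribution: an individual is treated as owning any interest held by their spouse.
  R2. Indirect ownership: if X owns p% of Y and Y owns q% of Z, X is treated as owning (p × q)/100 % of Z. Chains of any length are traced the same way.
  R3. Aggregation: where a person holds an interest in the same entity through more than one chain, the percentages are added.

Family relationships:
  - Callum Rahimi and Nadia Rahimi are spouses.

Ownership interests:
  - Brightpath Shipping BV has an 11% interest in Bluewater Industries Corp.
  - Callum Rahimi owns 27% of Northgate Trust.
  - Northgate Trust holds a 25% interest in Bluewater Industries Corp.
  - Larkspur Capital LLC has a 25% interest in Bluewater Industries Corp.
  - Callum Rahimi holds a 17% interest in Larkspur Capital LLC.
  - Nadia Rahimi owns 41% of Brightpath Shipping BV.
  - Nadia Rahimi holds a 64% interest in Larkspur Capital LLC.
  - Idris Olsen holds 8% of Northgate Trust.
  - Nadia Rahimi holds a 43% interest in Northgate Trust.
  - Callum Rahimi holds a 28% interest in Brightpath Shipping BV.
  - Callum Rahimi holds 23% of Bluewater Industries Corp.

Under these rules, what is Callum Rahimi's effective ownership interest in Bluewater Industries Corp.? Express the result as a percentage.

By spousal attribution (R1), Callum Rahimi is treated as also owning Nadia Rahimi's interest in Brightpath Shipping BV, giving 28% + 41% = 69%.
By spousal attribution (R1), Callum Rahimi is treated as also owning Nadia Rahimi's interest in Northgate Trust, giving 27% + 43% = 70%.
By spousal attribution (R1), Callum Rahimi is treated as also owning Nadia Rahimi's interest in Larkspur Capital LLC, giving 17% + 64% = 81%.
Chain via Brightpath Shipping BV (R2): 69% × 11% = 7.59% of Bluewater Industries Corp.
Chain via Northgate Trust (R2): 70% × 25% = 17.5% of Bluewater Industries Corp.
Chain via Larkspur Capital LLC (R2): 81% × 25% = 20.25% of Bluewater Industries Corp.
Direct interest in Bluewater Industries Corp: 23%.
Aggregating (R3): 7.59% + 17.5% + 20.25% + 23% = 68.34%.

68.34%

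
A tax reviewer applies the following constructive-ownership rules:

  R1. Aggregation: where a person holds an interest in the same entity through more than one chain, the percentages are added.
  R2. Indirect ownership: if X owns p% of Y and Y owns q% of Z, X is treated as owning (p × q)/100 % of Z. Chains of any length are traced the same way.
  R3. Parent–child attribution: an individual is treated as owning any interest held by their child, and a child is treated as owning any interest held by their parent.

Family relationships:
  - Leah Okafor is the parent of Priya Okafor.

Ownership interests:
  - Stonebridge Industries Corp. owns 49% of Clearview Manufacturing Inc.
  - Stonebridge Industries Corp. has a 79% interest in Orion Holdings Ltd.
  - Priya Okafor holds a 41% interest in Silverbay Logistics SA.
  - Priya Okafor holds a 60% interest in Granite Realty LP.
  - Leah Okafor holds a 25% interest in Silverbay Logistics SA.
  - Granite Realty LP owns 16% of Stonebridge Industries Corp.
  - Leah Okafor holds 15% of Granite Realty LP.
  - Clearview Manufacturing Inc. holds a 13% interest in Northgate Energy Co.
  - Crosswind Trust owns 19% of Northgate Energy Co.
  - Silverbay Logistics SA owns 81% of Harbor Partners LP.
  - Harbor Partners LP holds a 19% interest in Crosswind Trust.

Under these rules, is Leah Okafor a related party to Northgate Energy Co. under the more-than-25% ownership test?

No

By parent–child attribution (R3), Leah Okafor is treated as also owning Priya Okafor's interest in Silverbay Logistics SA, giving 25% + 41% = 66%.
By parent–child attribution (R3), Leah Okafor is treated as also owning Priya Okafor's interest in Granite Realty LP, giving 15% + 60% = 75%.
Chain via Silverbay Logistics SA → Harbor Partners LP → Crosswind Trust (R2): 66% × 81% × 19% × 19% = 1.929906% of Northgate Energy Co.
Chain via Granite Realty LP → Stonebridge Industries Corp. → Clearview Manufacturing Inc. (R2): 75% × 16% × 49% × 13% = 0.7644% of Northgate Energy Co.
Aggregating (R1): 1.929906% + 0.7644% = 2.694306%.
2.694306% does not exceed the 25% threshold, so Leah is not a related party to Northgate Energy Co.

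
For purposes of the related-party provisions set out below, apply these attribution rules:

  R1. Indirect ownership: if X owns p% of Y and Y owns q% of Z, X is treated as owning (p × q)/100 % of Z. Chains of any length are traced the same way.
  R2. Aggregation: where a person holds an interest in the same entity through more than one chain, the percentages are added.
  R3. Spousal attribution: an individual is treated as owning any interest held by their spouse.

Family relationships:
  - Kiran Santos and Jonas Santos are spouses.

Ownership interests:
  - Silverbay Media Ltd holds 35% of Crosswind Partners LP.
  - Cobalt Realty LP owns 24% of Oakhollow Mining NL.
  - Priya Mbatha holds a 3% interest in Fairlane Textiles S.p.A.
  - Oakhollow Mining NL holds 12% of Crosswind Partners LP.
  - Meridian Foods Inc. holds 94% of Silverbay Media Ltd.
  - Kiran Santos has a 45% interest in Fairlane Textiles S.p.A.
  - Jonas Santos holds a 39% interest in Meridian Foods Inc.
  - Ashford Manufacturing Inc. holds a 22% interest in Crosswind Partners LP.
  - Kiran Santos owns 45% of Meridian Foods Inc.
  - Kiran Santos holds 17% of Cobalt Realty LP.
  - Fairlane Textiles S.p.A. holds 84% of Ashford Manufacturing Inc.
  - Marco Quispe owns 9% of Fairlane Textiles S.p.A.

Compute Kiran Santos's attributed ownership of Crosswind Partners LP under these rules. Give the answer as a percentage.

36.4416%

By spousal attribution (R3), Kiran Santos is treated as also owning Jonas Santos's interest in Meridian Foods Inc, giving 45% + 39% = 84%.
Chain via Fairlane Textiles S.p.A. → Ashford Manufacturing Inc. (R1): 45% × 84% × 22% = 8.316% of Crosswind Partners LP.
Chain via Meridian Foods Inc. → Silverbay Media Ltd (R1): 84% × 94% × 35% = 27.636% of Crosswind Partners LP.
Chain via Cobalt Realty LP → Oakhollow Mining NL (R1): 17% × 24% × 12% = 0.4896% of Crosswind Partners LP.
Aggregating (R2): 8.316% + 27.636% + 0.4896% = 36.4416%.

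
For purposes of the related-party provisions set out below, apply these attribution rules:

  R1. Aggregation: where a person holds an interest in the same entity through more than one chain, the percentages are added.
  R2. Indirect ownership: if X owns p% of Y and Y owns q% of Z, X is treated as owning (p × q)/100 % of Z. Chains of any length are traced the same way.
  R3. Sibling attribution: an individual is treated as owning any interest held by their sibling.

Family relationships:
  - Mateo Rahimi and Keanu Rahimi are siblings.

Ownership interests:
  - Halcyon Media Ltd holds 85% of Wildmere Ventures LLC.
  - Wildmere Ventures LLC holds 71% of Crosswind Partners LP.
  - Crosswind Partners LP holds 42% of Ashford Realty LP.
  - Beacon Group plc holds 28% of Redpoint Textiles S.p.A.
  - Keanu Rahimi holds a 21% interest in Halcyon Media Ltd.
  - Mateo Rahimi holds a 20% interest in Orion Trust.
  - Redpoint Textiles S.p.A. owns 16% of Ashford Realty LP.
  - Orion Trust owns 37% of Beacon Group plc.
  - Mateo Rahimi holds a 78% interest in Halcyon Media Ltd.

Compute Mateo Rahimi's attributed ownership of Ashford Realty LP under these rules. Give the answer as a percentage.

By sibling attribution (R3), Mateo Rahimi is treated as also owning Keanu Rahimi's interest in Halcyon Media Ltd, giving 78% + 21% = 99%.
Chain via Orion Trust → Beacon Group plc → Redpoint Textiles S.p.A. (R2): 20% × 37% × 28% × 16% = 0.33152% of Ashford Realty LP.
Chain via Halcyon Media Ltd → Wildmere Ventures LLC → Crosswind Partners LP (R2): 99% × 85% × 71% × 42% = 25.09353% of Ashford Realty LP.
Aggregating (R1): 0.33152% + 25.09353% = 25.42505%.

25.42505%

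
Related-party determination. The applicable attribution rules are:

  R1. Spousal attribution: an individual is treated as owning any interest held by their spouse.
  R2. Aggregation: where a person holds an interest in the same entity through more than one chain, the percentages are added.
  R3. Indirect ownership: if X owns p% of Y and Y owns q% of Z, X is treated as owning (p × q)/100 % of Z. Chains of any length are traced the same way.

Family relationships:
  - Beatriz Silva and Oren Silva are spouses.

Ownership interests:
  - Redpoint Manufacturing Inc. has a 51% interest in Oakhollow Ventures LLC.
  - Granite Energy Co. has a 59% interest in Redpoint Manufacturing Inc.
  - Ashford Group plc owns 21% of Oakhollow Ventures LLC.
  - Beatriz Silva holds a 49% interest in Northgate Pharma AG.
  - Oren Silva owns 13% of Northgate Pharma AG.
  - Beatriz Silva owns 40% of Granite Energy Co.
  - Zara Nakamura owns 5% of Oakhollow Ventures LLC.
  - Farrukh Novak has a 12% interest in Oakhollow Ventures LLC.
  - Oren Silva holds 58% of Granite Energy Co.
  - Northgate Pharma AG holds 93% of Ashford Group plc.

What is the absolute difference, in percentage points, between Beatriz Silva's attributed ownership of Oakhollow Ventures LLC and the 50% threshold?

By spousal attribution (R1), Beatriz Silva is treated as also owning Oren Silva's interest in Northgate Pharma AG, giving 49% + 13% = 62%.
By spousal attribution (R1), Beatriz Silva is treated as also owning Oren Silva's interest in Granite Energy Co, giving 40% + 58% = 98%.
Chain via Northgate Pharma AG → Ashford Group plc (R3): 62% × 93% × 21% = 12.1086% of Oakhollow Ventures LLC.
Chain via Granite Energy Co. → Redpoint Manufacturing Inc. (R3): 98% × 59% × 51% = 29.4882% of Oakhollow Ventures LLC.
Aggregating (R2): 12.1086% + 29.4882% = 41.5968%.
41.5968% falls short of the 50% threshold by 8.4032 percentage points.

8.4032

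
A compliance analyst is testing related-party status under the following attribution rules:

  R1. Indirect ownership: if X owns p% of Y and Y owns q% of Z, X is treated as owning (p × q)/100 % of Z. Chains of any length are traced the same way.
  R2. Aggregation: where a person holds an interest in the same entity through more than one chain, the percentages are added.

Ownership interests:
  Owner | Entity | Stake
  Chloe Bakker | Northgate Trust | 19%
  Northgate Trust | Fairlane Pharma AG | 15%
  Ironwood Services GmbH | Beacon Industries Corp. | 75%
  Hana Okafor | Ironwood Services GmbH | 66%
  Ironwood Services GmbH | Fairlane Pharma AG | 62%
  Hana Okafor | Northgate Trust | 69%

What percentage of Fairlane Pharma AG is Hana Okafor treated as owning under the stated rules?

51.27%

Chain via Ironwood Services GmbH (R1): 66% × 62% = 40.92% of Fairlane Pharma AG.
Chain via Northgate Trust (R1): 69% × 15% = 10.35% of Fairlane Pharma AG.
Aggregating (R2): 40.92% + 10.35% = 51.27%.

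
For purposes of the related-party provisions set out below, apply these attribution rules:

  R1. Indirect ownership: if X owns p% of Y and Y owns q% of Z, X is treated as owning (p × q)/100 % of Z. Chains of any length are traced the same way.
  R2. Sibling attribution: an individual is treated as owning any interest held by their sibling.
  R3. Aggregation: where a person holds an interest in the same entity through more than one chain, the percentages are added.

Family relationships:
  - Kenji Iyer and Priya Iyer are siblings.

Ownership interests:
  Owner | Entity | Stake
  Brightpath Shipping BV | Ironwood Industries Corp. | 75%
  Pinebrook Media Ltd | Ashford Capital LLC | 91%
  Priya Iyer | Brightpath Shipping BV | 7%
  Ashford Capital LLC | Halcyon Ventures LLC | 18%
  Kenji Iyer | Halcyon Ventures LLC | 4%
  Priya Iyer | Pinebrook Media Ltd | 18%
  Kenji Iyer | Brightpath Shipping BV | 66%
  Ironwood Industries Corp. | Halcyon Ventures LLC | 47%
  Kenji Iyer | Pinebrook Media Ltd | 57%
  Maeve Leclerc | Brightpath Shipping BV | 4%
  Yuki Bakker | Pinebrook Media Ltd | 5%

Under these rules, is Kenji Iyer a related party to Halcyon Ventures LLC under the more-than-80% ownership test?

No

By sibling attribution (R2), Kenji Iyer is treated as also owning Priya Iyer's interest in Brightpath Shipping BV, giving 66% + 7% = 73%.
By sibling attribution (R2), Kenji Iyer is treated as also owning Priya Iyer's interest in Pinebrook Media Ltd, giving 57% + 18% = 75%.
Chain via Brightpath Shipping BV → Ironwood Industries Corp. (R1): 73% × 75% × 47% = 25.7325% of Halcyon Ventures LLC.
Chain via Pinebrook Media Ltd → Ashford Capital LLC (R1): 75% × 91% × 18% = 12.285% of Halcyon Ventures LLC.
Direct interest in Halcyon Ventures LLC: 4%.
Aggregating (R3): 25.7325% + 12.285% + 4% = 42.0175%.
42.0175% does not exceed the 80% threshold, so Kenji is not a related party to Halcyon Ventures LLC.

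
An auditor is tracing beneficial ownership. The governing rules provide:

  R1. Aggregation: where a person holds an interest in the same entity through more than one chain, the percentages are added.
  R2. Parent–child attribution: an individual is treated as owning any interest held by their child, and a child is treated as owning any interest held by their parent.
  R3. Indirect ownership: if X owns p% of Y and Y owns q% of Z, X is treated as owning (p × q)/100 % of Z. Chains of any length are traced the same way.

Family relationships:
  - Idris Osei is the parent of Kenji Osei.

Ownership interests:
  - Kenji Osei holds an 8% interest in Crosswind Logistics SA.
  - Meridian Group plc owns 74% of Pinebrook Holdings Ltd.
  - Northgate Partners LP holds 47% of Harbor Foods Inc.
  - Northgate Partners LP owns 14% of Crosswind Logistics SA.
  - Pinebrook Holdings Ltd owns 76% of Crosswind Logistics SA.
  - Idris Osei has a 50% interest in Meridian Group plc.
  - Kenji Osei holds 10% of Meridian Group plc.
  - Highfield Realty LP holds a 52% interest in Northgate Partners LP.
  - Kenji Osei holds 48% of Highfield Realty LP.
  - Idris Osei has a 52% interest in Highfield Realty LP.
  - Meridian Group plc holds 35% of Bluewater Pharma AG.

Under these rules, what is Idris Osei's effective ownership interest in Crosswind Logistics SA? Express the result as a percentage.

By parent–child attribution (R2), Idris Osei is treated as also owning Kenji Osei's interest in Meridian Group plc, giving 50% + 10% = 60%.
By parent–child attribution (R2), Idris Osei is treated as also owning Kenji Osei's interest in Highfield Realty LP, giving 52% + 48% = 100%.
By parent–child attribution (R2), Idris Osei is treated as owning Kenji Osei's 8% interest in Crosswind Logistics SA.
Chain via Meridian Group plc → Pinebrook Holdings Ltd (R3): 60% × 74% × 76% = 33.744% of Crosswind Logistics SA.
Chain via Highfield Realty LP → Northgate Partners LP (R3): 100% × 52% × 14% = 7.28% of Crosswind Logistics SA.
Direct interest in Crosswind Logistics SA: 8%.
Aggregating (R1): 33.744% + 7.28% + 8% = 49.024%.

49.024%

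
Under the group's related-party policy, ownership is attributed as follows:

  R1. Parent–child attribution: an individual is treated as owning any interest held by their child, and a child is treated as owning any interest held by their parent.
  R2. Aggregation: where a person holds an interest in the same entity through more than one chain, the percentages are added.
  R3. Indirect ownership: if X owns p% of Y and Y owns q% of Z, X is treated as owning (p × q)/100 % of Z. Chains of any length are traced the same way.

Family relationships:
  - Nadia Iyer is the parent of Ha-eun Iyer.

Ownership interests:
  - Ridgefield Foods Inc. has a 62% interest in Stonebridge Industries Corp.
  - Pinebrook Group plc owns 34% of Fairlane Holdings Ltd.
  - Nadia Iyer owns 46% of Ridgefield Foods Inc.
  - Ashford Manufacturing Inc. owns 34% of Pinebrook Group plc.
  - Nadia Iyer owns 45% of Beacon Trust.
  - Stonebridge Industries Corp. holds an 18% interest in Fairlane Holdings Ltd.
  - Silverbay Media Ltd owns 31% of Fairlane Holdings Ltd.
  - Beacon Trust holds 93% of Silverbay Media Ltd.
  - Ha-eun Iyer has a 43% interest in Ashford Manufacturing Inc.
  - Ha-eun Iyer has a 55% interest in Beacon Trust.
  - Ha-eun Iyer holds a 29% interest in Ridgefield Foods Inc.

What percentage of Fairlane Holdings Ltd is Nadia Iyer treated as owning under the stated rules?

By parent–child attribution (R1), Nadia Iyer is treated as also owning Ha-eun Iyer's interest in Beacon Trust, giving 45% + 55% = 100%.
By parent–child attribution (R1), Nadia Iyer is treated as also owning Ha-eun Iyer's interest in Ridgefield Foods Inc, giving 46% + 29% = 75%.
By parent–child attribution (R1), Nadia Iyer is treated as owning Ha-eun Iyer's 43% interest in Ashford Manufacturing Inc.
Chain via Beacon Trust → Silverbay Media Ltd (R3): 100% × 93% × 31% = 28.83% of Fairlane Holdings Ltd.
Chain via Ridgefield Foods Inc. → Stonebridge Industries Corp. (R3): 75% × 62% × 18% = 8.37% of Fairlane Holdings Ltd.
Chain via Ashford Manufacturing Inc. → Pinebrook Group plc (R3): 43% × 34% × 34% = 4.9708% of Fairlane Holdings Ltd.
Aggregating (R2): 28.83% + 8.37% + 4.9708% = 42.1708%.

42.1708%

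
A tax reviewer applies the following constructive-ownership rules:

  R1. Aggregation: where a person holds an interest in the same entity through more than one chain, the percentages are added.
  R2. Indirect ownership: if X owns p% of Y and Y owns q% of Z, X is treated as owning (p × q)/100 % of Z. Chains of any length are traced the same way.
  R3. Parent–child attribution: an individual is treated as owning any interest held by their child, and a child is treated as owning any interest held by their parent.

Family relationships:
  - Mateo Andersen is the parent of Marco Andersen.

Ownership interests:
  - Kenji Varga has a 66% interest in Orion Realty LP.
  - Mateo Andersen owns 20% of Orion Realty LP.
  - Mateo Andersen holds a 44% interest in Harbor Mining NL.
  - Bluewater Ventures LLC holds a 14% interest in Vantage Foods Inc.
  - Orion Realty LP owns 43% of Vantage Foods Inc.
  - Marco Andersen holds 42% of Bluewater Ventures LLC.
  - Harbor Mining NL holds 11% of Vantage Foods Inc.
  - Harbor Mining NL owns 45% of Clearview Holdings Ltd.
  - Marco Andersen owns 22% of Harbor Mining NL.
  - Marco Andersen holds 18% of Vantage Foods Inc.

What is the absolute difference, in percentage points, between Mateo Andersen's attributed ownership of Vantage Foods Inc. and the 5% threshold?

By parent–child attribution (R3), Mateo Andersen is treated as also owning Marco Andersen's interest in Harbor Mining NL, giving 44% + 22% = 66%.
By parent–child attribution (R3), Mateo Andersen is treated as owning Marco Andersen's 42% interest in Bluewater Ventures LLC.
By parent–child attribution (R3), Mateo Andersen is treated as owning Marco Andersen's 18% interest in Vantage Foods Inc.
Chain via Orion Realty LP (R2): 20% × 43% = 8.6% of Vantage Foods Inc.
Chain via Harbor Mining NL (R2): 66% × 11% = 7.26% of Vantage Foods Inc.
Chain via Bluewater Ventures LLC (R2): 42% × 14% = 5.88% of Vantage Foods Inc.
Direct interest in Vantage Foods Inc: 18%.
Aggregating (R1): 8.6% + 7.26% + 5.88% + 18% = 39.74%.
39.74% exceeds the 5% threshold by 34.74 percentage points.

34.74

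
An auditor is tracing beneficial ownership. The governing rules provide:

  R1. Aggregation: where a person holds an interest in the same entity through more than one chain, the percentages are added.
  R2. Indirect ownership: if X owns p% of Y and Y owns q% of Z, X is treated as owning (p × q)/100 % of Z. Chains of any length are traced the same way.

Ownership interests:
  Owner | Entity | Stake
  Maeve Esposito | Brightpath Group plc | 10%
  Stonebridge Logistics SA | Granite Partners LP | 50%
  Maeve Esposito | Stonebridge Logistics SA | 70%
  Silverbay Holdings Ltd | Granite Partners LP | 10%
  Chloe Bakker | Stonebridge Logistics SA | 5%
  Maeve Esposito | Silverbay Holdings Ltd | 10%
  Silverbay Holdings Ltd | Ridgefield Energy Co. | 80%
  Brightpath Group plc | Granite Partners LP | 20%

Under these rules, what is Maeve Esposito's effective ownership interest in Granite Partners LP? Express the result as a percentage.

Chain via Silverbay Holdings Ltd (R2): 10% × 10% = 1% of Granite Partners LP.
Chain via Brightpath Group plc (R2): 10% × 20% = 2% of Granite Partners LP.
Chain via Stonebridge Logistics SA (R2): 70% × 50% = 35% of Granite Partners LP.
Aggregating (R1): 1% + 2% + 35% = 38%.

38%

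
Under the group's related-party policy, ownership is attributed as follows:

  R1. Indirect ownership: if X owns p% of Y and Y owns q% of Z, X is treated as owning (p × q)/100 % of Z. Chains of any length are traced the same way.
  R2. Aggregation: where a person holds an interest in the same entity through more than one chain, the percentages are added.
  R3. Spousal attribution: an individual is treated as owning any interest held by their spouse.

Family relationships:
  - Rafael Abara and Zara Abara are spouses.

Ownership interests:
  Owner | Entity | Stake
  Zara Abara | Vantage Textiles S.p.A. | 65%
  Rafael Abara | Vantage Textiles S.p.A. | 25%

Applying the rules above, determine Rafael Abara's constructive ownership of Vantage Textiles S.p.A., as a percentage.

90%

By spousal attribution (R3), Rafael Abara is treated as also owning Zara Abara's interest in Vantage Textiles S.p.A, giving 25% + 65% = 90%.
Direct interest in Vantage Textiles S.p.A: 90%.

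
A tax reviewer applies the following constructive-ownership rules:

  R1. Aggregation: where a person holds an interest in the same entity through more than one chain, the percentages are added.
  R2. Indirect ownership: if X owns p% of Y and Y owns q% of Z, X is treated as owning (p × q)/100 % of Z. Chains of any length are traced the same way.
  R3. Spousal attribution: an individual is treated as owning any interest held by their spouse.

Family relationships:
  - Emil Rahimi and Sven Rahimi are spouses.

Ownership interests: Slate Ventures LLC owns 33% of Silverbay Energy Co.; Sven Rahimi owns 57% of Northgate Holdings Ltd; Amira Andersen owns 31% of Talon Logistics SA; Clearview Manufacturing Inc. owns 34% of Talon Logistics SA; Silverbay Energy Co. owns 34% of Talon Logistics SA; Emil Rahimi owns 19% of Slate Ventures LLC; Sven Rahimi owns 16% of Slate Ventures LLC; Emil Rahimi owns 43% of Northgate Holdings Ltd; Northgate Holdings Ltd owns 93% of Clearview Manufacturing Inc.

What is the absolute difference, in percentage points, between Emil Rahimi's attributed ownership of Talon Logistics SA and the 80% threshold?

44.453

By spousal attribution (R3), Emil Rahimi is treated as also owning Sven Rahimi's interest in Slate Ventures LLC, giving 19% + 16% = 35%.
By spousal attribution (R3), Emil Rahimi is treated as also owning Sven Rahimi's interest in Northgate Holdings Ltd, giving 43% + 57% = 100%.
Chain via Slate Ventures LLC → Silverbay Energy Co. (R2): 35% × 33% × 34% = 3.927% of Talon Logistics SA.
Chain via Northgate Holdings Ltd → Clearview Manufacturing Inc. (R2): 100% × 93% × 34% = 31.62% of Talon Logistics SA.
Aggregating (R1): 3.927% + 31.62% = 35.547%.
35.547% falls short of the 80% threshold by 44.453 percentage points.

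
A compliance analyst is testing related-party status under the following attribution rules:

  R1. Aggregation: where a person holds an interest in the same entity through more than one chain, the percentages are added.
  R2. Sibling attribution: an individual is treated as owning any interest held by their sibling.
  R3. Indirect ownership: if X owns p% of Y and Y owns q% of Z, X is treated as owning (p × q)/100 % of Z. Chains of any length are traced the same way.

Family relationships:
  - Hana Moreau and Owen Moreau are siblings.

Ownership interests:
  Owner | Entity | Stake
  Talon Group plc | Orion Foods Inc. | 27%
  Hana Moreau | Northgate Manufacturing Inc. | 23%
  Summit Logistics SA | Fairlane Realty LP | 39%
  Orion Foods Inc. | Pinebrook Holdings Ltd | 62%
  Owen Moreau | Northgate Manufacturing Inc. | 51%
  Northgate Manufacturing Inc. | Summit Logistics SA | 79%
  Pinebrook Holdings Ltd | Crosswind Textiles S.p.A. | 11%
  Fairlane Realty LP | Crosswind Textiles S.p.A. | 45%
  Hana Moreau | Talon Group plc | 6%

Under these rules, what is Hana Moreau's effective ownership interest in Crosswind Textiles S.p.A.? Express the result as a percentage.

By sibling attribution (R2), Hana Moreau is treated as also owning Owen Moreau's interest in Northgate Manufacturing Inc, giving 23% + 51% = 74%.
Chain via Talon Group plc → Orion Foods Inc. → Pinebrook Holdings Ltd (R3): 6% × 27% × 62% × 11% = 0.110484% of Crosswind Textiles S.p.A.
Chain via Northgate Manufacturing Inc. → Summit Logistics SA → Fairlane Realty LP (R3): 74% × 79% × 39% × 45% = 10.25973% of Crosswind Textiles S.p.A.
Aggregating (R1): 0.110484% + 10.25973% = 10.370214%.

10.370214%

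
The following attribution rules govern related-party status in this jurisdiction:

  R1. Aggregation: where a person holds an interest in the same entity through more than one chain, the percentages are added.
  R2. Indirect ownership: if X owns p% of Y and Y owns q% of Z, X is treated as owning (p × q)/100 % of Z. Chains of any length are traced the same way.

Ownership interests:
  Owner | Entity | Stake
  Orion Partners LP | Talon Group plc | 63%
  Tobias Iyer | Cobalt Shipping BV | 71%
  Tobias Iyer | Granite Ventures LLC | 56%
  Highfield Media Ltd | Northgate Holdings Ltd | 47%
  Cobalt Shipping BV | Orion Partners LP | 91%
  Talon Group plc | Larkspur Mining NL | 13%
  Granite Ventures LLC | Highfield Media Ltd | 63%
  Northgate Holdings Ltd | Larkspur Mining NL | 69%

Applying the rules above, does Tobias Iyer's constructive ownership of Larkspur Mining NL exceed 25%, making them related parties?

Chain via Granite Ventures LLC → Highfield Media Ltd → Northgate Holdings Ltd (R2): 56% × 63% × 47% × 69% = 11.441304% of Larkspur Mining NL.
Chain via Cobalt Shipping BV → Orion Partners LP → Talon Group plc (R2): 71% × 91% × 63% × 13% = 5.291559% of Larkspur Mining NL.
Aggregating (R1): 11.441304% + 5.291559% = 16.732863%.
16.732863% does not exceed the 25% threshold, so Tobias is not a related party to Larkspur Mining NL.

No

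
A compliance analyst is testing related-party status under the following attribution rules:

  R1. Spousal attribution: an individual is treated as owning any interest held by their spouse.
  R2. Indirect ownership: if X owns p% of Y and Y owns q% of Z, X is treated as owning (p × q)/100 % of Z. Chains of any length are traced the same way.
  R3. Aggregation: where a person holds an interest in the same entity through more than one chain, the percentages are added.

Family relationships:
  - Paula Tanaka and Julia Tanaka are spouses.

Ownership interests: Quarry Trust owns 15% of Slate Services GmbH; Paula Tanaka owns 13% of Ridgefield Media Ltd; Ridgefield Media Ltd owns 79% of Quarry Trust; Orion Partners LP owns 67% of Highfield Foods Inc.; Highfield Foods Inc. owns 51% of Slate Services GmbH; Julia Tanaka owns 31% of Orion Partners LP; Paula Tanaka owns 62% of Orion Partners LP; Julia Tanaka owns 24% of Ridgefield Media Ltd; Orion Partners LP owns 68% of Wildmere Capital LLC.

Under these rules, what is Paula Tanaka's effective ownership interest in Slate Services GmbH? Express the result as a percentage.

36.1626%

By spousal attribution (R1), Paula Tanaka is treated as also owning Julia Tanaka's interest in Ridgefield Media Ltd, giving 13% + 24% = 37%.
By spousal attribution (R1), Paula Tanaka is treated as also owning Julia Tanaka's interest in Orion Partners LP, giving 62% + 31% = 93%.
Chain via Ridgefield Media Ltd → Quarry Trust (R2): 37% × 79% × 15% = 4.3845% of Slate Services GmbH.
Chain via Orion Partners LP → Highfield Foods Inc. (R2): 93% × 67% × 51% = 31.7781% of Slate Services GmbH.
Aggregating (R3): 4.3845% + 31.7781% = 36.1626%.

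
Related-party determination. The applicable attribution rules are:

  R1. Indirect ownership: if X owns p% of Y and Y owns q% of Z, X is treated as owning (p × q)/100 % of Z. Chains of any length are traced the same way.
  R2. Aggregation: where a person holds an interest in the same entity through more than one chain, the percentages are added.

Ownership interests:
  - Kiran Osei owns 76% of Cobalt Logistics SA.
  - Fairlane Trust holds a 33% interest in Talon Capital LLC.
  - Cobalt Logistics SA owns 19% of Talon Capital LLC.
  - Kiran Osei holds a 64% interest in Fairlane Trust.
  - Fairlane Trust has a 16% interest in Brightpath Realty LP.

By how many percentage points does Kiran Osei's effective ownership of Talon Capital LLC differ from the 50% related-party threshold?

Chain via Fairlane Trust (R1): 64% × 33% = 21.12% of Talon Capital LLC.
Chain via Cobalt Logistics SA (R1): 76% × 19% = 14.44% of Talon Capital LLC.
Aggregating (R2): 21.12% + 14.44% = 35.56%.
35.56% falls short of the 50% threshold by 14.44 percentage points.

14.44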